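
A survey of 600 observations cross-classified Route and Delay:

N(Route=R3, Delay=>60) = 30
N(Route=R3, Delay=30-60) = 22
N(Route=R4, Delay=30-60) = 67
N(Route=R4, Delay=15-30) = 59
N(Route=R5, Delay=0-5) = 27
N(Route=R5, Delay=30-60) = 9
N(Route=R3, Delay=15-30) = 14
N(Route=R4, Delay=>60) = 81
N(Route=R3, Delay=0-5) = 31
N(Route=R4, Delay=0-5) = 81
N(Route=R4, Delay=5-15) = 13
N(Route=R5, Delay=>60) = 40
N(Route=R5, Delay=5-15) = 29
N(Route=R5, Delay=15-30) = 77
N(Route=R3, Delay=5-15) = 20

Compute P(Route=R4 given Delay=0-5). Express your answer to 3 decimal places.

Total with Delay=0-5: 31 + 81 + 27 = 139.
P(Route=R4 | Delay=0-5) = 81/139 = 0.583.

0.583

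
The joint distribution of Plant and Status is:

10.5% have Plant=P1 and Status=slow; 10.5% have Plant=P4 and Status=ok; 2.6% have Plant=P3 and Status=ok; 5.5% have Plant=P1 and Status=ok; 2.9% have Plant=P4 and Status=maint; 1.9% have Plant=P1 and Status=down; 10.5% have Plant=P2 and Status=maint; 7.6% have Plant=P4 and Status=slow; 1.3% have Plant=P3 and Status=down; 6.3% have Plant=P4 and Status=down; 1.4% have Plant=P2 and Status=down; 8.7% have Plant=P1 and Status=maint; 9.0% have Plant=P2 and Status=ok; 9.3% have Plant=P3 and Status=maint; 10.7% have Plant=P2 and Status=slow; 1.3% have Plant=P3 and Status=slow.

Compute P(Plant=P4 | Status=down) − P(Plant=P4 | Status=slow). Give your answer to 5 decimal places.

P(Status=down) = 0.019 + 0.014 + 0.013 + 0.063 = 0.109; P(Plant=P4 | Status=down) = 0.063/0.109 = 0.577982.
P(Status=slow) = 0.105 + 0.107 + 0.013 + 0.076 = 0.301; P(Plant=P4 | Status=slow) = 0.076/0.301 = 0.252492.
Difference = 0.32549.

0.32549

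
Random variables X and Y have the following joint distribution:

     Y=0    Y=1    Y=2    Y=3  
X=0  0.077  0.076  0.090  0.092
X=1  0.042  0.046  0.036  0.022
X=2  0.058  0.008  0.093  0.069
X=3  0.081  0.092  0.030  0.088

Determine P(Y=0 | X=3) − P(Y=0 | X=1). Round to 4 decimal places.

-0.0093

P(X=3) = 0.081 + 0.092 + 0.030 + 0.088 = 0.291; P(Y=0 | X=3) = 0.081/0.291 = 0.27835.
P(X=1) = 0.042 + 0.046 + 0.036 + 0.022 = 0.146; P(Y=0 | X=1) = 0.042/0.146 = 0.28767.
Difference = -0.0093.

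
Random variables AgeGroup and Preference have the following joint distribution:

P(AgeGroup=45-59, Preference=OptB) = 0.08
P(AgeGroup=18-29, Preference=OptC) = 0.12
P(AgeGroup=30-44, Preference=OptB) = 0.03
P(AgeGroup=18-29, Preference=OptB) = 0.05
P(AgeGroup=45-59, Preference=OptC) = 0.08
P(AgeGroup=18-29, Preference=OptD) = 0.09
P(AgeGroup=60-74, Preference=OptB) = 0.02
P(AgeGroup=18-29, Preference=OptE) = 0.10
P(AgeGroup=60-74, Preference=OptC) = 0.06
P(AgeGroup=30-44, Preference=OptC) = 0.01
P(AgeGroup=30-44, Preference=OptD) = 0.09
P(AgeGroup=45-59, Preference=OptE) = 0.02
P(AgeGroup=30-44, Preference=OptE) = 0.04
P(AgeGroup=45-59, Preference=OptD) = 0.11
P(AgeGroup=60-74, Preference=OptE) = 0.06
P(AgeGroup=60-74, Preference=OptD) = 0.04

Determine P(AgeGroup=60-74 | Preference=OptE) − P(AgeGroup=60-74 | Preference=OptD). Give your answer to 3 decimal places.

0.152

P(Preference=OptE) = 0.10 + 0.04 + 0.02 + 0.06 = 0.22; P(AgeGroup=60-74 | Preference=OptE) = 0.06/0.22 = 0.2727.
P(Preference=OptD) = 0.09 + 0.09 + 0.11 + 0.04 = 0.33; P(AgeGroup=60-74 | Preference=OptD) = 0.04/0.33 = 0.1212.
Difference = 0.152.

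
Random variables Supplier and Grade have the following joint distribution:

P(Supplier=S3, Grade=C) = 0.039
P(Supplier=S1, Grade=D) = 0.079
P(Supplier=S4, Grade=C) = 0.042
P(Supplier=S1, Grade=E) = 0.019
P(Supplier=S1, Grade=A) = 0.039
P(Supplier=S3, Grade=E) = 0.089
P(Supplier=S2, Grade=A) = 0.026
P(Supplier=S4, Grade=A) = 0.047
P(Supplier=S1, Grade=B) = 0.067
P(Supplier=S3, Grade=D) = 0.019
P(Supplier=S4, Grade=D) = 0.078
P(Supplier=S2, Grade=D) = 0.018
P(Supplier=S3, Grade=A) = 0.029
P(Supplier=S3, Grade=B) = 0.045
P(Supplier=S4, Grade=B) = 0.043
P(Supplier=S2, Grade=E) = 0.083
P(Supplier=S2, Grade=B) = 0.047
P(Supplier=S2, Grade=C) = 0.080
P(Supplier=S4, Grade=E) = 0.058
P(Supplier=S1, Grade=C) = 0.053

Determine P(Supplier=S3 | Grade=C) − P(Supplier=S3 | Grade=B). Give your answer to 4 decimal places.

P(Grade=C) = 0.053 + 0.080 + 0.039 + 0.042 = 0.214; P(Supplier=S3 | Grade=C) = 0.039/0.214 = 0.18224.
P(Grade=B) = 0.067 + 0.047 + 0.045 + 0.043 = 0.202; P(Supplier=S3 | Grade=B) = 0.045/0.202 = 0.22277.
Difference = -0.0405.

-0.0405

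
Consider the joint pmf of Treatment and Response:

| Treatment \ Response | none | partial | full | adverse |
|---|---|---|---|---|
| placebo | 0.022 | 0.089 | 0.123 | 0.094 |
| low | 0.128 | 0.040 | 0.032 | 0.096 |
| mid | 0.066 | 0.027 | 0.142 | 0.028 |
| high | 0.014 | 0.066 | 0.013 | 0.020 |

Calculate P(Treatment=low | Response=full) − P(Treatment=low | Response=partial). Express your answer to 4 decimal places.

-0.0770

P(Response=full) = 0.123 + 0.032 + 0.142 + 0.013 = 0.310; P(Treatment=low | Response=full) = 0.032/0.310 = 0.10323.
P(Response=partial) = 0.089 + 0.040 + 0.027 + 0.066 = 0.222; P(Treatment=low | Response=partial) = 0.040/0.222 = 0.18018.
Difference = -0.0770.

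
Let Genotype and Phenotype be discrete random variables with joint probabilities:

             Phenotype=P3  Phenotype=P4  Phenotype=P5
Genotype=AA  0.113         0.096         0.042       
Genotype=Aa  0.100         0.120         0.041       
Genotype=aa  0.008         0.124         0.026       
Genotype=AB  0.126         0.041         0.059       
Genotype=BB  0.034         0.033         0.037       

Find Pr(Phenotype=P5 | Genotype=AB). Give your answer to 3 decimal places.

0.261

P(Genotype=AB) = 0.126 + 0.041 + 0.059 = 0.226.
P(Phenotype=P5 | Genotype=AB) = 0.059/0.226 = 0.261.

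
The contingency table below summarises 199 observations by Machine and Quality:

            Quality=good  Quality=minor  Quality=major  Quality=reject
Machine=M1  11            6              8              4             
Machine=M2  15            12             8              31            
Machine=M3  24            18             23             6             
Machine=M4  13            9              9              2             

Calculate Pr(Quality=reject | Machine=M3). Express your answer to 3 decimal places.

0.085

Total with Machine=M3: 24 + 18 + 23 + 6 = 71.
P(Quality=reject | Machine=M3) = 6/71 = 0.085.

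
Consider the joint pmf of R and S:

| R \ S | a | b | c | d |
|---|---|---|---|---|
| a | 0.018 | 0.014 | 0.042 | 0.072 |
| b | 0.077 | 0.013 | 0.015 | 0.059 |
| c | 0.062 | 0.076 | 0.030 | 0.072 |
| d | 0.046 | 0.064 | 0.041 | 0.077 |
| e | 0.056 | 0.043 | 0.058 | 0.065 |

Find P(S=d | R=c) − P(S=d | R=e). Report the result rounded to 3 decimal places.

P(R=c) = 0.062 + 0.076 + 0.030 + 0.072 = 0.240; P(S=d | R=c) = 0.072/0.240 = 0.3000.
P(R=e) = 0.056 + 0.043 + 0.058 + 0.065 = 0.222; P(S=d | R=e) = 0.065/0.222 = 0.2928.
Difference = 0.007.

0.007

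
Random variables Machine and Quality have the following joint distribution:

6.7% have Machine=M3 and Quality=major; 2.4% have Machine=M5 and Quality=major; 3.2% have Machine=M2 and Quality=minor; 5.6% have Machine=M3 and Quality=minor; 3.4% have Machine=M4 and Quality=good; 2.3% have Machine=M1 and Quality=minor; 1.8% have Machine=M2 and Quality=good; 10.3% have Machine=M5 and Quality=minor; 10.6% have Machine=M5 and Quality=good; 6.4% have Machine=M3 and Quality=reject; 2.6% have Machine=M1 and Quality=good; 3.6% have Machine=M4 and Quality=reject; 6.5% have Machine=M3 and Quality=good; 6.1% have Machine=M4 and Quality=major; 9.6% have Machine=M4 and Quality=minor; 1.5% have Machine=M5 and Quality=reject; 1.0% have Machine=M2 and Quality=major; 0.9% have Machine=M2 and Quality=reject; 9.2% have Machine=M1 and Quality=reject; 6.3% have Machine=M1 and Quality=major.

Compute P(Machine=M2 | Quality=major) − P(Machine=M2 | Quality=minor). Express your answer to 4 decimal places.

P(Quality=major) = 0.063 + 0.010 + 0.067 + 0.061 + 0.024 = 0.225; P(Machine=M2 | Quality=major) = 0.010/0.225 = 0.04444.
P(Quality=minor) = 0.023 + 0.032 + 0.056 + 0.096 + 0.103 = 0.310; P(Machine=M2 | Quality=minor) = 0.032/0.310 = 0.10323.
Difference = -0.0588.

-0.0588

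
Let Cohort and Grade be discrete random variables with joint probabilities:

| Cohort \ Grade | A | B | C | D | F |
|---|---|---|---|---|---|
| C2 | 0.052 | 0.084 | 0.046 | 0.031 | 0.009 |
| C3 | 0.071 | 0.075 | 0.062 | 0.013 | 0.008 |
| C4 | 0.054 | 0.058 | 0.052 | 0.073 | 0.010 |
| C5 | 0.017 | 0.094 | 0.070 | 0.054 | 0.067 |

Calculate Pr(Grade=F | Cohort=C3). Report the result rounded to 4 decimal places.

0.0349

P(Cohort=C3) = 0.071 + 0.075 + 0.062 + 0.013 + 0.008 = 0.229.
P(Grade=F | Cohort=C3) = 0.008/0.229 = 0.0349.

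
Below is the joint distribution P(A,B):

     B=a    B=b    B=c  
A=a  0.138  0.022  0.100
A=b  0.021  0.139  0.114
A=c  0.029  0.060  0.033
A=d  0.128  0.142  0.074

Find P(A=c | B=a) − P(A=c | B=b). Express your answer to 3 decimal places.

P(B=a) = 0.138 + 0.021 + 0.029 + 0.128 = 0.316; P(A=c | B=a) = 0.029/0.316 = 0.0918.
P(B=b) = 0.022 + 0.139 + 0.060 + 0.142 = 0.363; P(A=c | B=b) = 0.060/0.363 = 0.1653.
Difference = -0.074.

-0.074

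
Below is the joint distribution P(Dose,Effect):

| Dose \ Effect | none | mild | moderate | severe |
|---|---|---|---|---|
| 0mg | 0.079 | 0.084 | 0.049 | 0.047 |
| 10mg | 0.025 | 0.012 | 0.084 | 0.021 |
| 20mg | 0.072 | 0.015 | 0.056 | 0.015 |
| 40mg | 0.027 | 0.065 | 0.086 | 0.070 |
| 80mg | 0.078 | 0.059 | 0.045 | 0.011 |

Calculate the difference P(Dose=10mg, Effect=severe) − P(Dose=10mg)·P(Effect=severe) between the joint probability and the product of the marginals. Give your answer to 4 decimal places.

P(Dose=10mg) = 0.025 + 0.012 + 0.084 + 0.021 = 0.142.
P(Effect=severe) = 0.047 + 0.021 + 0.015 + 0.070 + 0.011 = 0.164.
P(Dose=10mg, Effect=severe) − P(Dose=10mg)P(Effect=severe) = 0.021 − 0.142×0.164 = -0.0023.

-0.0023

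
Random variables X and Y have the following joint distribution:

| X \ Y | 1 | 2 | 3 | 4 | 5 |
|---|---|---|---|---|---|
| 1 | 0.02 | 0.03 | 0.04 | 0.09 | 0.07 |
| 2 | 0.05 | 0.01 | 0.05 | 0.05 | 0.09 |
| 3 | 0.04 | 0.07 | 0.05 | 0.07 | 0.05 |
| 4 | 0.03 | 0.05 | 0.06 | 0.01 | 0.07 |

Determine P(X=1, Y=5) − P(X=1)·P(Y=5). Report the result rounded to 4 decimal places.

0.0000

P(X=1) = 0.02 + 0.03 + 0.04 + 0.09 + 0.07 = 0.25.
P(Y=5) = 0.07 + 0.09 + 0.05 + 0.07 = 0.28.
P(X=1, Y=5) − P(X=1)P(Y=5) = 0.07 − 0.25×0.28 = 0.0000.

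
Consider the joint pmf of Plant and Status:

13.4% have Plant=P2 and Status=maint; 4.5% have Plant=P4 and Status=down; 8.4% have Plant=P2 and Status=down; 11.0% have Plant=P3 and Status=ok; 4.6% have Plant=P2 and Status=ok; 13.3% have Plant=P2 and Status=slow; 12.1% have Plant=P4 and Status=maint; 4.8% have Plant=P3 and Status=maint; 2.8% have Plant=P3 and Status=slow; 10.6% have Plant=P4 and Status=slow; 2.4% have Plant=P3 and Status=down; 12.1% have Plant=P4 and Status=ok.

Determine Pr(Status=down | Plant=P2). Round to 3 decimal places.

0.212

P(Plant=P2) = 0.046 + 0.133 + 0.084 + 0.134 = 0.397.
P(Status=down | Plant=P2) = 0.084/0.397 = 0.212.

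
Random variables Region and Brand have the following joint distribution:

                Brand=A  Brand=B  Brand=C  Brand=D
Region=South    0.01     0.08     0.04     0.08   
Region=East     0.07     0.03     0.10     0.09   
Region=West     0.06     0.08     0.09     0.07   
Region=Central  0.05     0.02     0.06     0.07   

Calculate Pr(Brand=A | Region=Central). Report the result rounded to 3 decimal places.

P(Region=Central) = 0.05 + 0.02 + 0.06 + 0.07 = 0.20.
P(Brand=A | Region=Central) = 0.05/0.20 = 0.250.

0.250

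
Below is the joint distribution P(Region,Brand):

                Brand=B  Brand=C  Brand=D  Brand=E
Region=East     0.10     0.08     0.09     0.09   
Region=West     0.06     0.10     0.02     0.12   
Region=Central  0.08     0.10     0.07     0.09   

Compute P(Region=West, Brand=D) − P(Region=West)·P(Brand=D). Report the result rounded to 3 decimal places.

-0.034

P(Region=West) = 0.06 + 0.10 + 0.02 + 0.12 = 0.30.
P(Brand=D) = 0.09 + 0.02 + 0.07 = 0.18.
P(Region=West, Brand=D) − P(Region=West)P(Brand=D) = 0.02 − 0.30×0.18 = -0.034.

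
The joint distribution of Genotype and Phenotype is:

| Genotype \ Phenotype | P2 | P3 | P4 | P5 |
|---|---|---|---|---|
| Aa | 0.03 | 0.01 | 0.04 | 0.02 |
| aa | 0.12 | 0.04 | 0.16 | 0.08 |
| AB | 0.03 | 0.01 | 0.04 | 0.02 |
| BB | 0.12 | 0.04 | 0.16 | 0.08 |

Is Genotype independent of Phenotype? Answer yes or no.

Every cell satisfies P(Genotype,Phenotype) = P(Genotype)·P(Phenotype). For instance P(Genotype=BB) = 0.40, P(Phenotype=P4) = 0.40, and 0.40×0.40 = 0.16 matches the joint entry. So Genotype and Phenotype are independent.

yes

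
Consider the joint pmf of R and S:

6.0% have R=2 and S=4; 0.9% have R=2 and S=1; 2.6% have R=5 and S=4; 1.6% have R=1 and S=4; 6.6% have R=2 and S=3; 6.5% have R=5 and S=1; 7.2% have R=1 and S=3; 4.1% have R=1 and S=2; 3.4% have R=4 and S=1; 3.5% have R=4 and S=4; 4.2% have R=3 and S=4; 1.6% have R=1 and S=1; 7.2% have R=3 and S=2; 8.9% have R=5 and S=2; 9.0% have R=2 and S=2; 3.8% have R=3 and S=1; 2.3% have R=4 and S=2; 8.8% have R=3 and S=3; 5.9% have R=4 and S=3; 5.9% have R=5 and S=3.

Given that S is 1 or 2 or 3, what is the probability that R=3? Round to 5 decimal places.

P(S=1) = 0.016 + 0.009 + 0.038 + 0.034 + 0.065 = 0.162.
P(S=2) = 0.041 + 0.090 + 0.072 + 0.023 + 0.089 = 0.315.
P(S=3) = 0.072 + 0.066 + 0.088 + 0.059 + 0.059 = 0.344.
P(S ∈ {1, 2, 3}) = 0.162 + 0.315 + 0.344 = 0.821; P(R=3, S ∈ {1, 2, 3}) = 0.038 + 0.072 + 0.088 = 0.198.
P(R=3 | S ∈ {1, 2, 3}) = 0.198/0.821 = 0.24117.

0.24117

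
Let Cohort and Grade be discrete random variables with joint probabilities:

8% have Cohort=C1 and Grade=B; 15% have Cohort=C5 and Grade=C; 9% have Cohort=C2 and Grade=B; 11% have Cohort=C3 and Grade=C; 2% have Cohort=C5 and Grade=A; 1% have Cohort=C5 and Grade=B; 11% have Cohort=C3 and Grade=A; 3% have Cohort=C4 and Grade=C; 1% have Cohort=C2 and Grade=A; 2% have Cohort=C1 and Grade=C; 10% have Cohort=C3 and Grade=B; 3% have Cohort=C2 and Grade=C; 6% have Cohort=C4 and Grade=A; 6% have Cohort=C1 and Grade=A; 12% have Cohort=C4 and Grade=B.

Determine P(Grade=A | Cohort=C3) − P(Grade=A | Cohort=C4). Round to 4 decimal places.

0.0580

P(Cohort=C3) = 0.11 + 0.10 + 0.11 = 0.32; P(Grade=A | Cohort=C3) = 0.11/0.32 = 0.34375.
P(Cohort=C4) = 0.06 + 0.12 + 0.03 = 0.21; P(Grade=A | Cohort=C4) = 0.06/0.21 = 0.28571.
Difference = 0.0580.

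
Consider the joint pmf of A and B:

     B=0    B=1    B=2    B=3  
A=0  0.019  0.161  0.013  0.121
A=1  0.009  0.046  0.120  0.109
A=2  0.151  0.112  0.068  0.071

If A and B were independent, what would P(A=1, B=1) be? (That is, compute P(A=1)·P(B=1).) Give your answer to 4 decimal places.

P(A=1) = 0.009 + 0.046 + 0.120 + 0.109 = 0.284.
P(B=1) = 0.161 + 0.046 + 0.112 = 0.319.
Product: 0.284 × 0.319 = 0.0906.

0.0906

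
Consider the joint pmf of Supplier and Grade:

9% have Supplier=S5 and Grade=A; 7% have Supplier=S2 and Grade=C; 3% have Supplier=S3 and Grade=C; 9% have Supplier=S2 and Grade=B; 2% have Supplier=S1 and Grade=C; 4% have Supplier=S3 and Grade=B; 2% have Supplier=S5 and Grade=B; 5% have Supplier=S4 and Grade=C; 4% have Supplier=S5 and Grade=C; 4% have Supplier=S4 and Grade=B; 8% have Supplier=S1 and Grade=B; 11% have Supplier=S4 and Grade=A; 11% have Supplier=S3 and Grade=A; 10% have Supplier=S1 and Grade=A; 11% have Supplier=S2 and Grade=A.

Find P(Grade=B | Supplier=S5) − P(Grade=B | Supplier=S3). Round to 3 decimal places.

P(Supplier=S5) = 0.09 + 0.02 + 0.04 = 0.15; P(Grade=B | Supplier=S5) = 0.02/0.15 = 0.1333.
P(Supplier=S3) = 0.11 + 0.04 + 0.03 = 0.18; P(Grade=B | Supplier=S3) = 0.04/0.18 = 0.2222.
Difference = -0.089.

-0.089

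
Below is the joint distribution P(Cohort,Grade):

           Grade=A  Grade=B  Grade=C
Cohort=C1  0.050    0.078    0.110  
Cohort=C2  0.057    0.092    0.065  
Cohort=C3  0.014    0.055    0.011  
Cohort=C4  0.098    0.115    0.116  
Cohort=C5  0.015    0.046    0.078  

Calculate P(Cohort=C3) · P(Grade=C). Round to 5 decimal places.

P(Cohort=C3) = 0.014 + 0.055 + 0.011 = 0.080.
P(Grade=C) = 0.110 + 0.065 + 0.011 + 0.116 + 0.078 = 0.380.
Product: 0.080 × 0.380 = 0.03040.

0.03040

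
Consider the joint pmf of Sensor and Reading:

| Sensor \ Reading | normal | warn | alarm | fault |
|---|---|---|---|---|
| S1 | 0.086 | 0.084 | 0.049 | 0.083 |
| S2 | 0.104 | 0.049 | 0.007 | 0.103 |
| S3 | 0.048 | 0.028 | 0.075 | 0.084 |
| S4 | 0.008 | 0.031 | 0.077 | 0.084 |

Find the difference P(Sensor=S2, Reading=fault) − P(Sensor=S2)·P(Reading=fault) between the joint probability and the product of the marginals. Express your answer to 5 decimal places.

0.00990

P(Sensor=S2) = 0.104 + 0.049 + 0.007 + 0.103 = 0.263.
P(Reading=fault) = 0.083 + 0.103 + 0.084 + 0.084 = 0.354.
P(Sensor=S2, Reading=fault) − P(Sensor=S2)P(Reading=fault) = 0.103 − 0.263×0.354 = 0.00990.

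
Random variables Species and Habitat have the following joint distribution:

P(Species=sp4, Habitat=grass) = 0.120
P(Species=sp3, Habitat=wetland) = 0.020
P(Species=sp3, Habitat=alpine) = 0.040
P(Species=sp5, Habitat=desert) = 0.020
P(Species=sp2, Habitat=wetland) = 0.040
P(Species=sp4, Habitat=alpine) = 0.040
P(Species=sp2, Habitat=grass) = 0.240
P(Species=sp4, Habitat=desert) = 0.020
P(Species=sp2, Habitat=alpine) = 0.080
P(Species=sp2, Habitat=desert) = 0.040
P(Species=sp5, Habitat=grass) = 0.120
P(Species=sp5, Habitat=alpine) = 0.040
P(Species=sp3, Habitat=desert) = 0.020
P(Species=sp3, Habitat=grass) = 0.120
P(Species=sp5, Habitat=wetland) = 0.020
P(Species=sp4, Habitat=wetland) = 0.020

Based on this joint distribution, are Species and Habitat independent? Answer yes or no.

yes

Every cell satisfies P(Species,Habitat) = P(Species)·P(Habitat). For instance P(Species=sp4) = 0.200, P(Habitat=grass) = 0.600, and 0.200×0.600 = 0.120 matches the joint entry. So Species and Habitat are independent.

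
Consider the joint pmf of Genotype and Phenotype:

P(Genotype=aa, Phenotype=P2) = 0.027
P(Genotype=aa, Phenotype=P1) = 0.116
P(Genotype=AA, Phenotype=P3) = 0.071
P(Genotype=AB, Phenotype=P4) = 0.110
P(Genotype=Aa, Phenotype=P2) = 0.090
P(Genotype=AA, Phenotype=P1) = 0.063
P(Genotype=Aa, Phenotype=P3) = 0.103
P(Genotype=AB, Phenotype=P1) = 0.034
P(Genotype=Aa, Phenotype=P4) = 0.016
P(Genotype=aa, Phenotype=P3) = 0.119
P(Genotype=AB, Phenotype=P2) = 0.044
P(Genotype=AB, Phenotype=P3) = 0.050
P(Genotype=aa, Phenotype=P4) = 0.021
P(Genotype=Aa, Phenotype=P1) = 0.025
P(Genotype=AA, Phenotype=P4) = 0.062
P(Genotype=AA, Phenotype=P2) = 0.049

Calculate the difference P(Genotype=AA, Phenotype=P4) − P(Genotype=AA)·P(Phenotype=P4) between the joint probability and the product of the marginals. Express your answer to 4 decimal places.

0.0108

P(Genotype=AA) = 0.063 + 0.049 + 0.071 + 0.062 = 0.245.
P(Phenotype=P4) = 0.062 + 0.016 + 0.021 + 0.110 = 0.209.
P(Genotype=AA, Phenotype=P4) − P(Genotype=AA)P(Phenotype=P4) = 0.062 − 0.245×0.209 = 0.0108.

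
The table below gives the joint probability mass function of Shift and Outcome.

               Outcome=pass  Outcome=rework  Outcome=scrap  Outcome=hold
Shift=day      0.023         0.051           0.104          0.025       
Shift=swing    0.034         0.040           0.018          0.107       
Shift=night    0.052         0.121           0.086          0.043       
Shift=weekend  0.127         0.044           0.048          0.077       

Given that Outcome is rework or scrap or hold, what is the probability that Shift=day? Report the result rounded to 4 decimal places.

0.2356

P(Outcome=rework) = 0.051 + 0.040 + 0.121 + 0.044 = 0.256.
P(Outcome=scrap) = 0.104 + 0.018 + 0.086 + 0.048 = 0.256.
P(Outcome=hold) = 0.025 + 0.107 + 0.043 + 0.077 = 0.252.
P(Outcome ∈ {rework, scrap, hold}) = 0.256 + 0.256 + 0.252 = 0.764; P(Shift=day, Outcome ∈ {rework, scrap, hold}) = 0.051 + 0.104 + 0.025 = 0.180.
P(Shift=day | Outcome ∈ {rework, scrap, hold}) = 0.180/0.764 = 0.2356.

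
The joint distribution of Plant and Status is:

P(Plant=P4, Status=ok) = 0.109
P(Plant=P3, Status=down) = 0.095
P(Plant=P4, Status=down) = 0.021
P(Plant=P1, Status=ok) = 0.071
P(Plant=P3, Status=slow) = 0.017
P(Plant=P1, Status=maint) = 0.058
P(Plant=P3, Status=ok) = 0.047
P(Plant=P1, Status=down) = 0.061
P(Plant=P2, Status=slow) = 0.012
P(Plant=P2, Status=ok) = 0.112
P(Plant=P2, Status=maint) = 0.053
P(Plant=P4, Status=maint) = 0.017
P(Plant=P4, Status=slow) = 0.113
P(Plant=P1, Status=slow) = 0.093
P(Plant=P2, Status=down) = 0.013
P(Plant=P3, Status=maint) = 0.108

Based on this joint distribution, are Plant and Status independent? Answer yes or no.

no

P(Plant=P4) = 0.260 and P(Status=slow) = 0.235, so their product is 0.06110, but P(Plant=P4, Status=slow) = 0.113. Since these differ, Plant and Status are not independent.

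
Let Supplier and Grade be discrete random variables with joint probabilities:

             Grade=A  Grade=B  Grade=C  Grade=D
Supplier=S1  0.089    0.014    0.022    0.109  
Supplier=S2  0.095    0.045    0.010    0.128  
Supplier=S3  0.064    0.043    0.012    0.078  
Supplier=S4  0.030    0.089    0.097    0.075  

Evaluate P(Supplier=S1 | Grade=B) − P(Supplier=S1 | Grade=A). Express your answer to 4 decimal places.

-0.2468

P(Grade=B) = 0.014 + 0.045 + 0.043 + 0.089 = 0.191; P(Supplier=S1 | Grade=B) = 0.014/0.191 = 0.07330.
P(Grade=A) = 0.089 + 0.095 + 0.064 + 0.030 = 0.278; P(Supplier=S1 | Grade=A) = 0.089/0.278 = 0.32014.
Difference = -0.2468.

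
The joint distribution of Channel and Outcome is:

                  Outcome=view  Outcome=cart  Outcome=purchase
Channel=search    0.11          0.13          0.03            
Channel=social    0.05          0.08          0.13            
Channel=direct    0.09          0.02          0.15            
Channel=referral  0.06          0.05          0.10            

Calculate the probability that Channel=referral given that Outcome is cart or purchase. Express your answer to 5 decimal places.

0.21739

P(Outcome=cart) = 0.13 + 0.08 + 0.02 + 0.05 = 0.28.
P(Outcome=purchase) = 0.03 + 0.13 + 0.15 + 0.10 = 0.41.
P(Outcome ∈ {cart, purchase}) = 0.28 + 0.41 = 0.69; P(Channel=referral, Outcome ∈ {cart, purchase}) = 0.05 + 0.10 = 0.15.
P(Channel=referral | Outcome ∈ {cart, purchase}) = 0.15/0.69 = 0.21739.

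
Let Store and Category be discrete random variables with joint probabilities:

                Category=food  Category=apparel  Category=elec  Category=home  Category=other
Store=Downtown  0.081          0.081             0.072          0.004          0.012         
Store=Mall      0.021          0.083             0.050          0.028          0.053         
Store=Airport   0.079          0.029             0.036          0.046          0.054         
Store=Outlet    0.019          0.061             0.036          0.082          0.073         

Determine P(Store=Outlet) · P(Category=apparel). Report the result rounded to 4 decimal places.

P(Store=Outlet) = 0.019 + 0.061 + 0.036 + 0.082 + 0.073 = 0.271.
P(Category=apparel) = 0.081 + 0.083 + 0.029 + 0.061 = 0.254.
Product: 0.271 × 0.254 = 0.0688.

0.0688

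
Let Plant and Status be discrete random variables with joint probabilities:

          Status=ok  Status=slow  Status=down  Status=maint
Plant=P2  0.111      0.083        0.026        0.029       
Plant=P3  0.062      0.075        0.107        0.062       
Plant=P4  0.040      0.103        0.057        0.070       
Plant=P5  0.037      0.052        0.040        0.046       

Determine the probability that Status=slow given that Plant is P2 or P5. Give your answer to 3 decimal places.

0.318

P(Plant=P2) = 0.111 + 0.083 + 0.026 + 0.029 = 0.249.
P(Plant=P5) = 0.037 + 0.052 + 0.040 + 0.046 = 0.175.
P(Plant ∈ {P2, P5}) = 0.249 + 0.175 = 0.424; P(Status=slow, Plant ∈ {P2, P5}) = 0.083 + 0.052 = 0.135.
P(Status=slow | Plant ∈ {P2, P5}) = 0.135/0.424 = 0.318.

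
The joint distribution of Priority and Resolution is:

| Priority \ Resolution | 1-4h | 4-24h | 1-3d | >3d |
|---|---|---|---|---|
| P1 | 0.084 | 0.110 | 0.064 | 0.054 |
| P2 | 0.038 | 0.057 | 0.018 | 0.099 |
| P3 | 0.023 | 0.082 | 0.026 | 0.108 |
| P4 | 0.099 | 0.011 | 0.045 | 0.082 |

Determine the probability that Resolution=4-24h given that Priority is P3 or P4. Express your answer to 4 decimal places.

P(Priority=P3) = 0.023 + 0.082 + 0.026 + 0.108 = 0.239.
P(Priority=P4) = 0.099 + 0.011 + 0.045 + 0.082 = 0.237.
P(Priority ∈ {P3, P4}) = 0.239 + 0.237 = 0.476; P(Resolution=4-24h, Priority ∈ {P3, P4}) = 0.082 + 0.011 = 0.093.
P(Resolution=4-24h | Priority ∈ {P3, P4}) = 0.093/0.476 = 0.1954.

0.1954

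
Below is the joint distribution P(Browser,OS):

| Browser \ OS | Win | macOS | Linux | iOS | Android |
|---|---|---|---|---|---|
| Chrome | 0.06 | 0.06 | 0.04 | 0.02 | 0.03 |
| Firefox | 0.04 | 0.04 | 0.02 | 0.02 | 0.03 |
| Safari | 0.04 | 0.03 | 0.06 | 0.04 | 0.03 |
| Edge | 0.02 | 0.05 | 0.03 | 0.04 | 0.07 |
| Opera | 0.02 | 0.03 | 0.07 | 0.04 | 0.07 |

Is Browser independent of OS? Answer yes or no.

P(Browser=Chrome) = 0.21 and P(OS=Win) = 0.18, so their product is 0.0378, but P(Browser=Chrome, OS=Win) = 0.06. Since these differ, Browser and OS are not independent.

no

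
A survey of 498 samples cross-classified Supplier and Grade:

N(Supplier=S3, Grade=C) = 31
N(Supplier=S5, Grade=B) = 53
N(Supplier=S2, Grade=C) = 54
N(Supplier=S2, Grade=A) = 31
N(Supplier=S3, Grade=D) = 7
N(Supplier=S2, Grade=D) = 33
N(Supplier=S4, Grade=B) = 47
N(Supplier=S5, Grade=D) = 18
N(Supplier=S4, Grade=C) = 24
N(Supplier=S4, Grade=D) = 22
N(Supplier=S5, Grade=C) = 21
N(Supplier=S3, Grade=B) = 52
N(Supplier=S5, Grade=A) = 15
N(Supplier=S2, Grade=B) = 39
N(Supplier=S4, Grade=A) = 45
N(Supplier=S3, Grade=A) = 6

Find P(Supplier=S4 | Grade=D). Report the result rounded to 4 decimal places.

0.2750

Total with Grade=D: 33 + 7 + 22 + 18 = 80.
P(Supplier=S4 | Grade=D) = 22/80 = 0.2750.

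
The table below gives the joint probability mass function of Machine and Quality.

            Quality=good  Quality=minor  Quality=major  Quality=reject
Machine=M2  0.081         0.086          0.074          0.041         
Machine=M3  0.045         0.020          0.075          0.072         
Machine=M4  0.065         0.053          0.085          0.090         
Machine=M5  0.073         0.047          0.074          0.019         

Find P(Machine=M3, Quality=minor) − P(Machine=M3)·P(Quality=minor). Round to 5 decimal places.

P(Machine=M3) = 0.045 + 0.020 + 0.075 + 0.072 = 0.212.
P(Quality=minor) = 0.086 + 0.020 + 0.053 + 0.047 = 0.206.
P(Machine=M3, Quality=minor) − P(Machine=M3)P(Quality=minor) = 0.020 − 0.212×0.206 = -0.02367.

-0.02367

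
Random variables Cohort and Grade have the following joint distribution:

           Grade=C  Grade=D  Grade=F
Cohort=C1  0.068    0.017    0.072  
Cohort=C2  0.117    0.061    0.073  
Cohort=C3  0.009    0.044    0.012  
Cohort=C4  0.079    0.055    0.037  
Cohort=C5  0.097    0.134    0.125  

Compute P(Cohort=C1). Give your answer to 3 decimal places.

P(Cohort=C1) = 0.068 + 0.017 + 0.072 = 0.157.

0.157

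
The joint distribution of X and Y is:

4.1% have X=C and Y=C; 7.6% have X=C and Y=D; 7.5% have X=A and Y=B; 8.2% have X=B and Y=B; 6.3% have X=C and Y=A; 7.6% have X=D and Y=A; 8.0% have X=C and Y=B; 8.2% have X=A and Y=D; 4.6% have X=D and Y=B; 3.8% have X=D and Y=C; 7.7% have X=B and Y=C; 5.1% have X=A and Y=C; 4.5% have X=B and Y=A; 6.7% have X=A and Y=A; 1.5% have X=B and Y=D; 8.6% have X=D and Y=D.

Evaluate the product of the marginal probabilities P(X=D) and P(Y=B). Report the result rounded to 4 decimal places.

P(X=D) = 0.076 + 0.046 + 0.038 + 0.086 = 0.246.
P(Y=B) = 0.075 + 0.082 + 0.080 + 0.046 = 0.283.
Product: 0.246 × 0.283 = 0.0696.

0.0696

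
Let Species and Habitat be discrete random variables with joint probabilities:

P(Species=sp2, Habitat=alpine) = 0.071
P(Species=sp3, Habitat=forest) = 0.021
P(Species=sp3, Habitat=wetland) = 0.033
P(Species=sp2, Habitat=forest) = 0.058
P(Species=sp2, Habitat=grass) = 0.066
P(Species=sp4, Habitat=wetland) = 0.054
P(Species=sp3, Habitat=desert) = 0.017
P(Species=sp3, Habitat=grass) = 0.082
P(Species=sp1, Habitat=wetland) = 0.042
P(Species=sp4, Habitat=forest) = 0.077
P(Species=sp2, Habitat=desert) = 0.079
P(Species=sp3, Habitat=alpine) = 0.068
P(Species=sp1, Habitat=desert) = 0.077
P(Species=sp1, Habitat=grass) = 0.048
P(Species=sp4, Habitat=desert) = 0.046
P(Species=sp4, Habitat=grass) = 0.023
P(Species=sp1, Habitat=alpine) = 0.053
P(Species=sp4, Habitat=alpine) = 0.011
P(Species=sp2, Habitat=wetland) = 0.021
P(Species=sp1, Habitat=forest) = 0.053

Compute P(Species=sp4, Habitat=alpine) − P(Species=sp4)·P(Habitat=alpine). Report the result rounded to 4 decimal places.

P(Species=sp4) = 0.077 + 0.023 + 0.054 + 0.046 + 0.011 = 0.211.
P(Habitat=alpine) = 0.053 + 0.071 + 0.068 + 0.011 = 0.203.
P(Species=sp4, Habitat=alpine) − P(Species=sp4)P(Habitat=alpine) = 0.011 − 0.211×0.203 = -0.0318.

-0.0318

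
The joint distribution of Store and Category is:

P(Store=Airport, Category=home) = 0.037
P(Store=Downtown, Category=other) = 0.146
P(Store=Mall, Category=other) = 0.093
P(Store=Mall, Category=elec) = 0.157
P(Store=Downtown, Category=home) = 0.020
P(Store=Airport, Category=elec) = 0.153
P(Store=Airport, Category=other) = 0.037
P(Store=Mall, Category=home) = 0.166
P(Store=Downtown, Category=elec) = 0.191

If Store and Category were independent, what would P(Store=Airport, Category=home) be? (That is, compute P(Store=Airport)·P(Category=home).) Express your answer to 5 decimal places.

P(Store=Airport) = 0.153 + 0.037 + 0.037 = 0.227.
P(Category=home) = 0.020 + 0.166 + 0.037 = 0.223.
Product: 0.227 × 0.223 = 0.05062.

0.05062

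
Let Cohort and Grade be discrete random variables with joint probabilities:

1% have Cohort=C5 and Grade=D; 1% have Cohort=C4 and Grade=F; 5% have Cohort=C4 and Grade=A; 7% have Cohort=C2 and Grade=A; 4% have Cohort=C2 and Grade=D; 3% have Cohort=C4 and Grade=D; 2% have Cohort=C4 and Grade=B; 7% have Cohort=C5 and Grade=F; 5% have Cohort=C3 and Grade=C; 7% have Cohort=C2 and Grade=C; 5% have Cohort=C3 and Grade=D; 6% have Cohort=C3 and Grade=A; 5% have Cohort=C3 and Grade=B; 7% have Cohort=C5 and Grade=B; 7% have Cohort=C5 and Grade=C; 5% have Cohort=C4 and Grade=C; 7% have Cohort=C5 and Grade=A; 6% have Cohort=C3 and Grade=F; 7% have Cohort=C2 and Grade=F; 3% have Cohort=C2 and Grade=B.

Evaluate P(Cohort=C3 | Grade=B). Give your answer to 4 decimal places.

0.2941

P(Grade=B) = 0.03 + 0.05 + 0.02 + 0.07 = 0.17.
P(Cohort=C3 | Grade=B) = 0.05/0.17 = 0.2941.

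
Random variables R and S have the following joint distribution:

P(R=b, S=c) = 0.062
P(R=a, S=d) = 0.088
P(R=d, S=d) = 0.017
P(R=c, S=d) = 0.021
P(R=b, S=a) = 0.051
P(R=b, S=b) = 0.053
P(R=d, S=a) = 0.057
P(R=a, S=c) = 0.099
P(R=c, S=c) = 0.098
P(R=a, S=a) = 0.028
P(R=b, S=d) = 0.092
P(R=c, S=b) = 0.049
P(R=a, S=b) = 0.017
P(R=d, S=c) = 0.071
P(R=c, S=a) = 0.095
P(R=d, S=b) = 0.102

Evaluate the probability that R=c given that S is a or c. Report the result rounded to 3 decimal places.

0.344

P(S=a) = 0.028 + 0.051 + 0.095 + 0.057 = 0.231.
P(S=c) = 0.099 + 0.062 + 0.098 + 0.071 = 0.330.
P(S ∈ {a, c}) = 0.231 + 0.330 = 0.561; P(R=c, S ∈ {a, c}) = 0.095 + 0.098 = 0.193.
P(R=c | S ∈ {a, c}) = 0.193/0.561 = 0.344.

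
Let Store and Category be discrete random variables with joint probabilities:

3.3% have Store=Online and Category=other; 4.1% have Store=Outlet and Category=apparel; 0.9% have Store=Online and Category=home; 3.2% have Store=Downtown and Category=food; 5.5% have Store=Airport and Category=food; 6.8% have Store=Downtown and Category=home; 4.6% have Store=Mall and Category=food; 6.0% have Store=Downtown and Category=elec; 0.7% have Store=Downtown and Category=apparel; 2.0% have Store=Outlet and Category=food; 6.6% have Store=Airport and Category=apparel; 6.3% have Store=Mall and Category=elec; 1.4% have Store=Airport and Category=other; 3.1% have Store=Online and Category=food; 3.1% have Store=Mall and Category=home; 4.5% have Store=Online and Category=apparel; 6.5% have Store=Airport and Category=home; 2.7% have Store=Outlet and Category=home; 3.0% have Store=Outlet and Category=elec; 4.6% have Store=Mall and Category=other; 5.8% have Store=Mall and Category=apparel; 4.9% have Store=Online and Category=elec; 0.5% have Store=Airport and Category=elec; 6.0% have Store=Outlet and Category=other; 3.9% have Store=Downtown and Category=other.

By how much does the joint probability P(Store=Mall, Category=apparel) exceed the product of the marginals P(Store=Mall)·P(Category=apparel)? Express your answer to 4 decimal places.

0.0051

P(Store=Mall) = 0.046 + 0.058 + 0.063 + 0.031 + 0.046 = 0.244.
P(Category=apparel) = 0.007 + 0.058 + 0.066 + 0.041 + 0.045 = 0.217.
P(Store=Mall, Category=apparel) − P(Store=Mall)P(Category=apparel) = 0.058 − 0.244×0.217 = 0.0051.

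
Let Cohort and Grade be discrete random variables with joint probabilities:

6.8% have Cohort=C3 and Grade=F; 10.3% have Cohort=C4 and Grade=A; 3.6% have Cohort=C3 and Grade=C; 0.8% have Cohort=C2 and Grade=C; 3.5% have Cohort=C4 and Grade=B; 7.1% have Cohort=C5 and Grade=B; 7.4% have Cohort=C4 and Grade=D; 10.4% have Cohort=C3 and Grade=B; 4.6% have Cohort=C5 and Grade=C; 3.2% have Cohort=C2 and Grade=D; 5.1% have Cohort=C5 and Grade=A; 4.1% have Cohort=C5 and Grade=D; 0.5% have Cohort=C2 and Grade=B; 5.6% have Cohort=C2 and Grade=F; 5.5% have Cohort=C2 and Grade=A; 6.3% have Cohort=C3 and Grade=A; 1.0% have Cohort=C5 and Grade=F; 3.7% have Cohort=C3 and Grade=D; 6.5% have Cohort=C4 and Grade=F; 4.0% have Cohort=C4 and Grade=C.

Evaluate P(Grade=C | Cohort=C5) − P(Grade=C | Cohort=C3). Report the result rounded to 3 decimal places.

0.093

P(Cohort=C5) = 0.051 + 0.071 + 0.046 + 0.041 + 0.010 = 0.219; P(Grade=C | Cohort=C5) = 0.046/0.219 = 0.2100.
P(Cohort=C3) = 0.063 + 0.104 + 0.036 + 0.037 + 0.068 = 0.308; P(Grade=C | Cohort=C3) = 0.036/0.308 = 0.1169.
Difference = 0.093.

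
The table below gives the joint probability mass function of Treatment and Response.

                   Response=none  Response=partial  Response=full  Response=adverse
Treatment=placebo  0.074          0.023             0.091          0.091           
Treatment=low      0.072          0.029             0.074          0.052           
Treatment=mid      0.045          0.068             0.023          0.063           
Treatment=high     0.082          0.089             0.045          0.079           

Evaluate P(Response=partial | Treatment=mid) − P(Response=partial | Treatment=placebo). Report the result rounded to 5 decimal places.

0.25927

P(Treatment=mid) = 0.045 + 0.068 + 0.023 + 0.063 = 0.199; P(Response=partial | Treatment=mid) = 0.068/0.199 = 0.341709.
P(Treatment=placebo) = 0.074 + 0.023 + 0.091 + 0.091 = 0.279; P(Response=partial | Treatment=placebo) = 0.023/0.279 = 0.082437.
Difference = 0.25927.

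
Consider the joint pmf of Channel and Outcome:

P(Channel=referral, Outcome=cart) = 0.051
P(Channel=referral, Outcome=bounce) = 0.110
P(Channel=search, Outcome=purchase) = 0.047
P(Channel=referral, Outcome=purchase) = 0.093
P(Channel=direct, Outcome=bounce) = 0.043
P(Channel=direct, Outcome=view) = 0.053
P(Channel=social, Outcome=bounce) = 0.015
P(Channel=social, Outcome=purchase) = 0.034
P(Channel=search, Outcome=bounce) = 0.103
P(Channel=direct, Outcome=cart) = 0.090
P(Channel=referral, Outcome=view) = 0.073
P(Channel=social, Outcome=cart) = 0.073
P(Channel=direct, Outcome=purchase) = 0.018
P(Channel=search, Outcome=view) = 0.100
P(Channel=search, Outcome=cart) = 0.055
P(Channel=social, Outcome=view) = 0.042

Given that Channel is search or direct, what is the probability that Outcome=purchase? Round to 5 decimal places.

P(Channel=search) = 0.103 + 0.100 + 0.055 + 0.047 = 0.305.
P(Channel=direct) = 0.043 + 0.053 + 0.090 + 0.018 = 0.204.
P(Channel ∈ {search, direct}) = 0.305 + 0.204 = 0.509; P(Outcome=purchase, Channel ∈ {search, direct}) = 0.047 + 0.018 = 0.065.
P(Outcome=purchase | Channel ∈ {search, direct}) = 0.065/0.509 = 0.12770.

0.12770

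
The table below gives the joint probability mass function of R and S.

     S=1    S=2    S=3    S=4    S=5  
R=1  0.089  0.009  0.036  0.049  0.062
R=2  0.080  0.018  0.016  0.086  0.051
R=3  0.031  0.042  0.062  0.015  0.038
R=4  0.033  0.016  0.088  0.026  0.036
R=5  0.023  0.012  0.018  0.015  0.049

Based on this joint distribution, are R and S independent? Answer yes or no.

P(R=4) = 0.199 and P(S=3) = 0.220, so their product is 0.04378, but P(R=4, S=3) = 0.088. Since these differ, R and S are not independent.

no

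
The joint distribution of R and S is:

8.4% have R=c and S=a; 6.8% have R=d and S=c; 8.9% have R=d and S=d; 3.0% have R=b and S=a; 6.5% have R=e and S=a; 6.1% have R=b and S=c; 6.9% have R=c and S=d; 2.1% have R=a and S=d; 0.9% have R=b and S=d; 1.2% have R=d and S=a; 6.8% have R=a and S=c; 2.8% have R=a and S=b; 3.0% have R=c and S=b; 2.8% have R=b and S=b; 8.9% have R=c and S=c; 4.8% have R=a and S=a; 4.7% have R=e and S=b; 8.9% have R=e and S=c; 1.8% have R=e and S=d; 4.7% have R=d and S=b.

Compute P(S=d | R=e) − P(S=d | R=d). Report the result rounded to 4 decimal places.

-0.3298

P(R=e) = 0.065 + 0.047 + 0.089 + 0.018 = 0.219; P(S=d | R=e) = 0.018/0.219 = 0.08219.
P(R=d) = 0.012 + 0.047 + 0.068 + 0.089 = 0.216; P(S=d | R=d) = 0.089/0.216 = 0.41204.
Difference = -0.3298.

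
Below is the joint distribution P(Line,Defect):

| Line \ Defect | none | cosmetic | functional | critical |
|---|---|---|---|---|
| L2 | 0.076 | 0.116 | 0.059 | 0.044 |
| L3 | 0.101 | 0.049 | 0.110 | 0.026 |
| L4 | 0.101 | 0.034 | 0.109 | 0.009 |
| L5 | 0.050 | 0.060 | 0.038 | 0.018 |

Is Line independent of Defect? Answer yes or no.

P(Line=L2) = 0.295 and P(Defect=cosmetic) = 0.259, so their product is 0.07641, but P(Line=L2, Defect=cosmetic) = 0.116. Since these differ, Line and Defect are not independent.

no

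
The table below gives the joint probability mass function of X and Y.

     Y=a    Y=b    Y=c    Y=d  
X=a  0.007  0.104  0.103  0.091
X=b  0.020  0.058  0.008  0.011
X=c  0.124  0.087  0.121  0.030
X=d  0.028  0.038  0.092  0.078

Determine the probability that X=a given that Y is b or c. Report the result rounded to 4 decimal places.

0.3388

P(Y=b) = 0.104 + 0.058 + 0.087 + 0.038 = 0.287.
P(Y=c) = 0.103 + 0.008 + 0.121 + 0.092 = 0.324.
P(Y ∈ {b, c}) = 0.287 + 0.324 = 0.611; P(X=a, Y ∈ {b, c}) = 0.104 + 0.103 = 0.207.
P(X=a | Y ∈ {b, c}) = 0.207/0.611 = 0.3388.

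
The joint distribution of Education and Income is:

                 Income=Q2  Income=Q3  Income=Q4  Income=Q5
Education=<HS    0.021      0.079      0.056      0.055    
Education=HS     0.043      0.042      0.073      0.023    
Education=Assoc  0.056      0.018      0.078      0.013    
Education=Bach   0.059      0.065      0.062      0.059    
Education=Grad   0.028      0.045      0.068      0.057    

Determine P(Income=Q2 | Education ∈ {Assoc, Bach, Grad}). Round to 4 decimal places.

P(Education=Assoc) = 0.056 + 0.018 + 0.078 + 0.013 = 0.165.
P(Education=Bach) = 0.059 + 0.065 + 0.062 + 0.059 = 0.245.
P(Education=Grad) = 0.028 + 0.045 + 0.068 + 0.057 = 0.198.
P(Education ∈ {Assoc, Bach, Grad}) = 0.165 + 0.245 + 0.198 = 0.608; P(Income=Q2, Education ∈ {Assoc, Bach, Grad}) = 0.056 + 0.059 + 0.028 = 0.143.
P(Income=Q2 | Education ∈ {Assoc, Bach, Grad}) = 0.143/0.608 = 0.2352.

0.2352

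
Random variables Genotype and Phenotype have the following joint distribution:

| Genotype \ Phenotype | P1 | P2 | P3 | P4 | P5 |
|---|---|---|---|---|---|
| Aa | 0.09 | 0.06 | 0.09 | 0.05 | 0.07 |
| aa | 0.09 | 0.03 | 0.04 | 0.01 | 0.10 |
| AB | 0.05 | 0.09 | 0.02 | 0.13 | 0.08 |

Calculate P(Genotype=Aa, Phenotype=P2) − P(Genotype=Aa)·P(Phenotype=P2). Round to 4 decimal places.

-0.0048

P(Genotype=Aa) = 0.09 + 0.06 + 0.09 + 0.05 + 0.07 = 0.36.
P(Phenotype=P2) = 0.06 + 0.03 + 0.09 = 0.18.
P(Genotype=Aa, Phenotype=P2) − P(Genotype=Aa)P(Phenotype=P2) = 0.06 − 0.36×0.18 = -0.0048.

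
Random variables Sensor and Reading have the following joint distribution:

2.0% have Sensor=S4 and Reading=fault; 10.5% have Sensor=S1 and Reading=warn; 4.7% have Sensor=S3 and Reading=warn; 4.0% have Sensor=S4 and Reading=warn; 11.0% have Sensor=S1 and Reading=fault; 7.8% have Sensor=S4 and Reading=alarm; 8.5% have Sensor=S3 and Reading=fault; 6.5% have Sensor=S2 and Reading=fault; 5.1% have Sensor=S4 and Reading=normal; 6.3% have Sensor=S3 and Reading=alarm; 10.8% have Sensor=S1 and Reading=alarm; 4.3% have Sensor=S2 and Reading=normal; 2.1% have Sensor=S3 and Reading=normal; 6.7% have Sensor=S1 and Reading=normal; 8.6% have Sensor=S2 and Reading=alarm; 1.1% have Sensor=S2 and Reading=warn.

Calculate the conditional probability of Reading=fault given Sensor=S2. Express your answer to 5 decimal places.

P(Sensor=S2) = 0.043 + 0.011 + 0.086 + 0.065 = 0.205.
P(Reading=fault | Sensor=S2) = 0.065/0.205 = 0.31707.

0.31707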